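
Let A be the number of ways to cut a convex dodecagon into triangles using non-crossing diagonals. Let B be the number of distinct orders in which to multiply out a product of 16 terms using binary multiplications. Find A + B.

9711641

A convex 12-gon is triangulated into 10 triangles, and the number of such triangulations is the Catalan number C_{12−2} = C_10. So A = C_10 = 16796.
Parenthesizations of m factors correspond to full binary trees with m leaves, counted by C_{m−1}; m = 16 gives C_15. So B = C_15 = 9694845.
A + B = 16796 + 9694845 = 9711641.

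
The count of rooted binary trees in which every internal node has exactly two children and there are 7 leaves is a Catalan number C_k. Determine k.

6

A full binary tree with L leaves has L−1 internal nodes and is counted by C_{L−1}; L = 7 gives C_6.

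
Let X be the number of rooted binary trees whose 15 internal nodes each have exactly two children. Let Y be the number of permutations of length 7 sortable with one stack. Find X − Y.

9694416

Full binary trees with n internal nodes are counted by C_n; here n = 15. So X = C_15 = 9694845.
Stack-sortable permutations are exactly the 231-avoiding ones, counted by C_n; here n = 7. So Y = C_7 = 429.
X − Y = 9694845 − 429 = 9694416.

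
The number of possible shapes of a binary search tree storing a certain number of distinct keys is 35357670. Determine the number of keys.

Binary search tree shapes on n keys are counted by C_n; 35357670 = C_16.

16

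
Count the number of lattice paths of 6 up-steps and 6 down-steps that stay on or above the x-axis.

132

Dyck paths of semilength n (length 2n) are counted by C_n; here n = 6.
C_6 = C(12,6)/7 = 924/7 = 132.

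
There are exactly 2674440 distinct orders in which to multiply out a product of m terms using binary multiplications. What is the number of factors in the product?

Parenthesizations of m factors are counted by C_{m−1}; 2674440 = C_14.
So the index is 14, and the number of factors is 14 + 1 = 15.

15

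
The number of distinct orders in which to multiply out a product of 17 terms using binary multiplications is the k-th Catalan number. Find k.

16

Bracketing 17 factors into binary products is counted by C_{17−1} = C_16.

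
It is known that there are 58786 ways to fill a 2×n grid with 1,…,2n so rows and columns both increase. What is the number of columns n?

11

Standard Young tableaux of shape 2×n are counted by C_n. The Catalan number equal to 58786 is C_11.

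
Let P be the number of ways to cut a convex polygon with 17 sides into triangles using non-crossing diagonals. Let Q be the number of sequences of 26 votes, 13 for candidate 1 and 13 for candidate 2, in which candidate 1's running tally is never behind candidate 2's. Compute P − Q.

The number of triangulations of a 17-gon is the Catalan number C_15 (index = sides − 2). So P = C_15 = 9694845.
Ballot sequences with n votes each where one side never trails are Dyck words, counted by C_n; here n = 13. So Q = C_13 = 742900.
P − Q = 9694845 − 742900 = 8951945.

8951945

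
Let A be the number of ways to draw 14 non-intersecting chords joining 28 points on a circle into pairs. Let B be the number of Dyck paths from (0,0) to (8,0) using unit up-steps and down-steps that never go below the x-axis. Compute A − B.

2674426

Non-crossing perfect matchings of 2n points on a circle are counted by C_n; with 28 points, n = 14. So A = C_14 = 2674440.
Dyck paths of semilength n (length 2n) are counted by C_n; here n = 4. So B = C_4 = 14.
A − B = 2674440 − 14 = 2674426.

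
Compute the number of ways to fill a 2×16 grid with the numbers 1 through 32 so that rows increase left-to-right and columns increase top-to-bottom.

By the hook-length formula (or a Dyck-path bijection), SYT of shape 2×16 number C_16.
C_16 = C(32,16)/17 = 601080390/17 = 35357670.

35357670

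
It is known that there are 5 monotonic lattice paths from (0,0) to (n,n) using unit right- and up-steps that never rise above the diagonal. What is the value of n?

Such diagonal-avoiding paths in an n×n grid are counted by C_n. Since C_3 = 5, the index is 3.

3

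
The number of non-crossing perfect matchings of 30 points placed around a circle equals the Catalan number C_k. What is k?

Non-crossing perfect matchings of 2n points on a circle are counted by C_n; with 30 points, n = 15.

15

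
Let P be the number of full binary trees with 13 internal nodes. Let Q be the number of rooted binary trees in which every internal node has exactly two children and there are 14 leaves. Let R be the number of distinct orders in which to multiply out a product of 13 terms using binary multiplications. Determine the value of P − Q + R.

The number of full binary trees on 13 internal nodes is the Catalan number C_13. So P = C_13 = 742900.
A full binary tree with L leaves has L−1 internal nodes and is counted by C_{L−1}; L = 14 gives C_13. So Q = C_13 = 742900.
Ways to associate a product of 13 factors correspond to binary trees on 13 leaves, so the count is C_12. So R = C_12 = 208012.
P − Q + R = 742900 − 742900 + 208012 = 208012.

208012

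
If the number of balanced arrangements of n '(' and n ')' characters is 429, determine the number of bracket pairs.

Balanced strings of n bracket-pairs are counted by C_n; 429 = C_7.

7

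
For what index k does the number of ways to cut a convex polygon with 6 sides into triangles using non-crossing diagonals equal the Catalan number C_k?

4

Triangulations of a convex m-gon are counted by C_{m−2}; with m = 6 this is C_4.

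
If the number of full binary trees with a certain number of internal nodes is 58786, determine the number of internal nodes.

11

Full binary trees with n internal nodes are counted by C_n; 58786 = C_11.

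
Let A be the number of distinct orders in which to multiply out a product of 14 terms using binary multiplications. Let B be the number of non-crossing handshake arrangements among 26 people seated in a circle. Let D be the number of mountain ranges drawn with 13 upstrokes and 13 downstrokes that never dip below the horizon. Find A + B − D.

Ways to associate a product of 14 factors correspond to binary trees on 14 leaves, so the count is C_13. So A = C_13 = 742900.
With 26 = 2·13 people, non-crossing handshake pairings are non-crossing perfect matchings on a circle, counted by C_13. So B = C_13 = 742900.
A Dyck path with 13 up-steps and 13 down-steps has semilength 13, so there are C_13 of them. So D = C_13 = 742900.
A + B − D = 742900 + 742900 − 742900 = 742900.

742900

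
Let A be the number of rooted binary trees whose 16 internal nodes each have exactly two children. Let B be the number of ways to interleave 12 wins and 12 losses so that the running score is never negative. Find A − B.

Full binary trees with n internal nodes are counted by C_n; here n = 16. So A = C_16 = 35357670.
Ballot sequences with n votes each where one side never trails are Dyck words, counted by C_n; here n = 12. So B = C_12 = 208012.
A − B = 35357670 − 208012 = 35149658.

35149658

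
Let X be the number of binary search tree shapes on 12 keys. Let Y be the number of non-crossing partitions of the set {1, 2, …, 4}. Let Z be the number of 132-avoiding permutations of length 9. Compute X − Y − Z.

There are C_n binary search tree shapes on n keys; with n = 12 that is C_12. So X = C_12 = 208012.
The non-crossing partitions of [4] form a lattice of size C_4. So Y = C_4 = 14.
Permutations of [n] avoiding any single length-3 pattern are counted by C_n; here n = 9. So Z = C_9 = 4862.
X − Y − Z = 208012 − 14 − 4862 = 203136.

203136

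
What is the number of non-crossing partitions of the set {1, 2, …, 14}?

2674440

Non-crossing partitions of an n-element set are counted by C_n; here n = 14.
C_14 = C_13 · 2(2·13+1)/(13+2) = 742900 · 54/15 = 2674440.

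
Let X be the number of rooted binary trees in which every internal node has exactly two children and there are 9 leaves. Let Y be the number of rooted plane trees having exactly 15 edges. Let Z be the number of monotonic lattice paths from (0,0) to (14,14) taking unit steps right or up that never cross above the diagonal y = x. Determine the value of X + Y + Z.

12370715

Full binary trees with 9 leaves have 9−1 = 8 internal nodes, so there are C_8 of them. So X = C_8 = 1430.
Rooted ordered trees with n edges are counted by C_n; here n = 15. So Y = C_15 = 9694845.
Sub-diagonal monotone paths from (0,0) to (14,14) biject with Dyck paths of semilength 14, giving C_14. So Z = C_14 = 2674440.
X + Y + Z = 1430 + 9694845 + 2674440 = 12370715.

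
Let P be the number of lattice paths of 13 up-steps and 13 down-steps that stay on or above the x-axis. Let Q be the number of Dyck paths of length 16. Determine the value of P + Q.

744330

Paths of 13 up- and 13 down-steps that never dip below the axis are Dyck paths; their count is C_13. So P = C_13 = 742900.
Paths of 8 up- and 8 down-steps that never dip below the axis are Dyck paths; their count is C_8. So Q = C_8 = 1430.
P + Q = 742900 + 1430 = 744330.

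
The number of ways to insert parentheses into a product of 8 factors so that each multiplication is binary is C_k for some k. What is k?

Parenthesizations of m factors correspond to full binary trees with m leaves, counted by C_{m−1}; m = 8 gives C_7.

7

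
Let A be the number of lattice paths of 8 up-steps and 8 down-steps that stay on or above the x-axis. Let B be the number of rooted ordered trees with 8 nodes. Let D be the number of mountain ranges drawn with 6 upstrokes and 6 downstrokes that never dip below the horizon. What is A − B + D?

1133

A Dyck path with 8 up-steps and 8 down-steps has semilength 8, so there are C_8 of them. So A = C_8 = 1430.
Rooted ordered (plane) trees on m nodes have m−1 edges and are counted by C_{m−1}; m = 8 gives C_7. So B = C_7 = 429.
A Dyck path with 6 up-steps and 6 down-steps has semilength 6, so there are C_6 of them. So D = C_6 = 132.
A − B + D = 1430 − 429 + 132 = 1133.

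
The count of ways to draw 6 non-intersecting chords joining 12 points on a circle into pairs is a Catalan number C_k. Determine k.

Pairing 12 circle points by 6 non-crossing chords gives C_6 matchings.

6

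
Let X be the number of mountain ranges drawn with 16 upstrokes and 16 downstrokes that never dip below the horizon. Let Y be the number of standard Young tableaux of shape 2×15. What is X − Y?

Paths of 16 up- and 16 down-steps that never dip below the axis are Dyck paths; their count is C_16. So X = C_16 = 35357670.
Standard Young tableaux of shape 2×n are counted by C_n; here n = 15. So Y = C_15 = 9694845.
X − Y = 35357670 − 9694845 = 25662825.

25662825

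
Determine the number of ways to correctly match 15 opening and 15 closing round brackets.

With 15 pairs the number of balanced bracket strings is the Catalan number C_15.
C_15 = 9694845.

9694845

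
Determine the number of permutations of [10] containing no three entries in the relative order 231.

For any fixed pattern of length 3, the pattern-avoiding permutations of [10] number C_10.
C_10 = C_9 · 2(2·9+1)/(9+2) = 4862 · 38/11 = 16796.

16796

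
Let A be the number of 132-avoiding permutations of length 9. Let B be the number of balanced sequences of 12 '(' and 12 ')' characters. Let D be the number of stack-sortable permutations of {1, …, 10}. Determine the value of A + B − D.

For any fixed pattern of length 3, the pattern-avoiding permutations of [9] number C_9. So A = C_9 = 4862.
Balanced strings of n pairs of brackets are counted by C_n; here n = 12. So B = C_12 = 208012.
Stack-sortable permutations are exactly the 231-avoiding ones, counted by C_n; here n = 10. So D = C_10 = 16796.
A + B − D = 4862 + 208012 − 16796 = 196078.

196078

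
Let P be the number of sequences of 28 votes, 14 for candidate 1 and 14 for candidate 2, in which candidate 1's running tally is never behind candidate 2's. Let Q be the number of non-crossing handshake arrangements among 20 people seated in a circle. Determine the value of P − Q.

Reading a vote for the leader as '(' and for the other as ')' turns such a sequence into a balanced string of 14 pairs, so the count is C_14. So P = C_14 = 2674440.
Non-crossing handshake pairings of 2n people are counted by C_n; 20 people gives n = 10. So Q = C_10 = 16796.
P − Q = 2674440 − 16796 = 2657644.

2657644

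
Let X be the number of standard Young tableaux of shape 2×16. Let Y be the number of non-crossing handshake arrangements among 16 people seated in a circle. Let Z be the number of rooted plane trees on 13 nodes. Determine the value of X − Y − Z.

35148228

By the hook-length formula (or a Dyck-path bijection), SYT of shape 2×16 number C_16. So X = C_16 = 35357670.
Non-crossing handshake pairings of 2n people are counted by C_n; 16 people gives n = 8. So Y = C_8 = 1430.
A rooted plane tree on 13 nodes has 12 edges, and such trees are counted by C_12. So Z = C_12 = 208012.
X − Y − Z = 35357670 − 1430 − 208012 = 35148228.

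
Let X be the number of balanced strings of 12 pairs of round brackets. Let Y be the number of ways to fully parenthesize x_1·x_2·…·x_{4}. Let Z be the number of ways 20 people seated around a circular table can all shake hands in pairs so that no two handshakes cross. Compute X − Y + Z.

224803

A balanced arrangement of 12 bracket pairs is a Dyck word of semilength 12, so the count is C_12. So X = C_12 = 208012.
Bracketing 4 factors into binary products is counted by C_{4−1} = C_3. So Y = C_3 = 5.
Non-crossing handshake pairings of 2n people are counted by C_n; 20 people gives n = 10. So Z = C_10 = 16796.
X − Y + Z = 208012 − 5 + 16796 = 224803.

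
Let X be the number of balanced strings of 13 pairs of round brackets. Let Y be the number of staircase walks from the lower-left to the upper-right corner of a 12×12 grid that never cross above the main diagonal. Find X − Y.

534888

With 13 pairs the number of balanced bracket strings is the Catalan number C_13. So X = C_13 = 742900.
Sub-diagonal monotone paths from (0,0) to (12,12) biject with Dyck paths of semilength 12, giving C_12. So Y = C_12 = 208012.
X − Y = 742900 − 208012 = 534888.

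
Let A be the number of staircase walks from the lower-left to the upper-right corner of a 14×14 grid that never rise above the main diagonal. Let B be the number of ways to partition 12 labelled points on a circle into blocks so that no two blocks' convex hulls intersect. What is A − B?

Monotone paths in an n×n grid that stay weakly below the diagonal are counted by C_n; here n = 14. So A = C_14 = 2674440.
The non-crossing partitions of [12] form a lattice of size C_12. So B = C_12 = 208012.
A − B = 2674440 − 208012 = 2466428.

2466428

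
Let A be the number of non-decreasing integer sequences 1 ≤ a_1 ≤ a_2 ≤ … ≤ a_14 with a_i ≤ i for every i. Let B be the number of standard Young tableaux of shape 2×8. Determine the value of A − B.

Such sub-staircase sequences of length n are counted by C_n; here n = 14. So A = C_14 = 2674440.
Standard Young tableaux of shape 2×n are counted by C_n; here n = 8. So B = C_8 = 1430.
A − B = 2674440 − 1430 = 2673010.

2673010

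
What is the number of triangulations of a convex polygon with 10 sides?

Triangulations of a convex m-gon are counted by C_{m−2}; with m = 10 this is C_8.
C_8 = 1430.

1430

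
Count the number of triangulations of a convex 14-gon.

A convex 14-gon is triangulated into 12 triangles, and the number of such triangulations is the Catalan number C_{14−2} = C_12.
C_12 = 208012.

208012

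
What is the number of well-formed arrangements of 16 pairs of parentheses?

35357670

Balanced strings of n pairs of brackets are counted by C_n; here n = 16.
C_16 = C(32,16)/17 = 601080390/17 = 35357670.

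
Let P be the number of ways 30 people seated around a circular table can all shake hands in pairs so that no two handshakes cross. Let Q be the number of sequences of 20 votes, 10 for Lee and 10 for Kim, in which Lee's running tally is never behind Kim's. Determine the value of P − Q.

9678049

Non-crossing handshake pairings of 2n people are counted by C_n; 30 people gives n = 15. So P = C_15 = 9694845.
Reading a vote for the leader as '(' and for the other as ')' turns such a sequence into a balanced string of 10 pairs, so the count is C_10. So Q = C_10 = 16796.
P − Q = 9694845 − 16796 = 9678049.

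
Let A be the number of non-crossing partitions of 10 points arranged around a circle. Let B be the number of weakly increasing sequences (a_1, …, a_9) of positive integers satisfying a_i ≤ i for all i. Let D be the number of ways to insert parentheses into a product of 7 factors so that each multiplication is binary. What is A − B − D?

11802

The non-crossing partitions of [10] form a lattice of size C_10. So A = C_10 = 16796.
Such sub-staircase sequences of length n are counted by C_n; here n = 9. So B = C_9 = 4862.
Parenthesizations of m factors correspond to full binary trees with m leaves, counted by C_{m−1}; m = 7 gives C_6. So D = C_6 = 132.
A − B − D = 16796 − 4862 − 132 = 11802.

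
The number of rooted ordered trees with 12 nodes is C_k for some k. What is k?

A rooted plane tree on 12 nodes has 11 edges, and such trees are counted by C_11.

11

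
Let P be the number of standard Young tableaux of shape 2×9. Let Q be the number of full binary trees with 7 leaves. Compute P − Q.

By the hook-length formula (or a Dyck-path bijection), SYT of shape 2×9 number C_9. So P = C_9 = 4862.
Full binary trees with 7 leaves have 7−1 = 6 internal nodes, so there are C_6 of them. So Q = C_6 = 132.
P − Q = 4862 − 132 = 4730.

4730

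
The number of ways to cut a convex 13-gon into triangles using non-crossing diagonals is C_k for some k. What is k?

A convex 13-gon is triangulated into 11 triangles, and the number of such triangulations is the Catalan number C_{13−2} = C_11.

11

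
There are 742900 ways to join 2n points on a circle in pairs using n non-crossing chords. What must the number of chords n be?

13

Non-crossing pairings of 2n points on a circle are counted by C_n. The Catalan number equal to 742900 is C_13.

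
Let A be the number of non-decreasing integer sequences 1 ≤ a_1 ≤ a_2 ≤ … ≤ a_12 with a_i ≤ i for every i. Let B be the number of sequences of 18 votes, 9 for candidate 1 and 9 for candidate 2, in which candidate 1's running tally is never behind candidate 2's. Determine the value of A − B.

Weakly increasing sequences with a_i ≤ i biject with Dyck paths of semilength 12, so there are C_12. So A = C_12 = 208012.
Ballot sequences with n votes each where one side never trails are Dyck words, counted by C_n; here n = 9. So B = C_9 = 4862.
A − B = 208012 − 4862 = 203150.

203150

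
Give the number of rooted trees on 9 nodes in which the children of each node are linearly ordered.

1430

A rooted plane tree on 9 nodes has 8 edges, and such trees are counted by C_8.
C_8 = C(16,8)/9 = 12870/9 = 1430.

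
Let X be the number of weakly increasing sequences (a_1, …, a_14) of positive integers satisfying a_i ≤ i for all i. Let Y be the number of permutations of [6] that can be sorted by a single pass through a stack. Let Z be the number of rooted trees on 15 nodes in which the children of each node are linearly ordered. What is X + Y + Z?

Weakly increasing sequences with a_i ≤ i biject with Dyck paths of semilength 14, so there are C_14. So X = C_14 = 2674440.
Stack-sortable permutations are exactly the 231-avoiding ones, counted by C_n; here n = 6. So Y = C_6 = 132.
Rooted ordered (plane) trees on m nodes have m−1 edges and are counted by C_{m−1}; m = 15 gives C_14. So Z = C_14 = 2674440.
X + Y + Z = 2674440 + 132 + 2674440 = 5349012.

5349012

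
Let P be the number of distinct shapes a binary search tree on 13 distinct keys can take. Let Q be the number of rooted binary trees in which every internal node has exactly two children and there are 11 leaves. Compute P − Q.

There are C_n binary search tree shapes on n keys; with n = 13 that is C_13. So P = C_13 = 742900.
A full binary tree with L leaves has L−1 internal nodes and is counted by C_{L−1}; L = 11 gives C_10. So Q = C_10 = 16796.
P − Q = 742900 − 16796 = 726104.

726104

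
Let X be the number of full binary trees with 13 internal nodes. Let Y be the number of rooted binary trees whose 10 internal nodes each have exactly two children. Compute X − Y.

726104

Full binary trees with n internal nodes are counted by C_n; here n = 13. So X = C_13 = 742900.
The number of full binary trees on 10 internal nodes is the Catalan number C_10. So Y = C_10 = 16796.
X − Y = 742900 − 16796 = 726104.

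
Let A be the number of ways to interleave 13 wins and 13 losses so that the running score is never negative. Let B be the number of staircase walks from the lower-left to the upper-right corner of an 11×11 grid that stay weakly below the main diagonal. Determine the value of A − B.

684114

Reading a vote for the leader as '(' and for the other as ')' turns such a sequence into a balanced string of 13 pairs, so the count is C_13. So A = C_13 = 742900.
Monotone paths in an n×n grid that stay weakly below the diagonal are counted by C_n; here n = 11. So B = C_11 = 58786.
A − B = 742900 − 58786 = 684114.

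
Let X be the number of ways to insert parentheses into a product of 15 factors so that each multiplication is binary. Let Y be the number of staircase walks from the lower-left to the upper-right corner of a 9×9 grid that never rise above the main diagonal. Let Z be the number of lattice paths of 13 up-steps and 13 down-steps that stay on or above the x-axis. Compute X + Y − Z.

1936402

Bracketing 15 factors into binary products is counted by C_{15−1} = C_14. So X = C_14 = 2674440.
Sub-diagonal monotone paths from (0,0) to (9,9) biject with Dyck paths of semilength 9, giving C_9. So Y = C_9 = 4862.
Dyck paths of semilength n (length 2n) are counted by C_n; here n = 13. So Z = C_13 = 742900.
X + Y − Z = 2674440 + 4862 − 742900 = 1936402.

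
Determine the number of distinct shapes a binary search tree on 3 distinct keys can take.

5

There are C_n binary search tree shapes on n keys; with n = 3 that is C_3.
C_3 = 5.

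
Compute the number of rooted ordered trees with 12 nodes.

58786

A rooted plane tree on 12 nodes has 11 edges, and such trees are counted by C_11.
C_11 = C(22,11)/12 = 705432/12 = 58786.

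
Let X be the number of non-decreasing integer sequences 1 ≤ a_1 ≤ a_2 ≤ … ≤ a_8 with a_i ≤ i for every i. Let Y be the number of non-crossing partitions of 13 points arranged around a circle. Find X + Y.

Such sub-staircase sequences of length n are counted by C_n; here n = 8. So X = C_8 = 1430.
Non-crossing partitions of an n-element set are counted by C_n; here n = 13. So Y = C_13 = 742900.
X + Y = 1430 + 742900 = 744330.

744330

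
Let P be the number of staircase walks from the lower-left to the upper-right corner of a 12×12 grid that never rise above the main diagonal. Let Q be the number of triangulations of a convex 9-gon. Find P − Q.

Sub-diagonal monotone paths from (0,0) to (12,12) biject with Dyck paths of semilength 12, giving C_12. So P = C_12 = 208012.
A convex 9-gon is triangulated into 7 triangles, and the number of such triangulations is the Catalan number C_{9−2} = C_7. So Q = C_7 = 429.
P − Q = 208012 − 429 = 207583.

207583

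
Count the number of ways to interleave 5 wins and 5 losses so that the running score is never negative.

Reading a vote for the leader as '(' and for the other as ')' turns such a sequence into a balanced string of 5 pairs, so the count is C_5.
C_5 = C_4 · 2(2·4+1)/(4+2) = 14 · 18/6 = 42.

42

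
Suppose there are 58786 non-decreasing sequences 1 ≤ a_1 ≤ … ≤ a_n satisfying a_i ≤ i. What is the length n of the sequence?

11

Such sub-staircase sequences of length n are counted by C_n. The Catalan number equal to 58786 is C_11.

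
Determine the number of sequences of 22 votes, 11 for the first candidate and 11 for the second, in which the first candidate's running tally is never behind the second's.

Ballot sequences with n votes each where one side never trails are Dyck words, counted by C_n; here n = 11.
C_11 = C(22,11)/12 = 705432/12 = 58786.

58786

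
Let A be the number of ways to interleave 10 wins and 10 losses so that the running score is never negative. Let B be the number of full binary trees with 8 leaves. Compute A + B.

Reading a vote for the leader as '(' and for the other as ')' turns such a sequence into a balanced string of 10 pairs, so the count is C_10. So A = C_10 = 16796.
A full binary tree with L leaves has L−1 internal nodes and is counted by C_{L−1}; L = 8 gives C_7. So B = C_7 = 429.
A + B = 16796 + 429 = 17225.

17225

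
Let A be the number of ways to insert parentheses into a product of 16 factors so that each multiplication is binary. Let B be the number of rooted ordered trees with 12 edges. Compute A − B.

Parenthesizations of m factors correspond to full binary trees with m leaves, counted by C_{m−1}; m = 16 gives C_15. So A = C_15 = 9694845.
A rooted plane tree with 12 edges has 13 nodes, and the count is C_12. So B = C_12 = 208012.
A − B = 9694845 − 208012 = 9486833.

9486833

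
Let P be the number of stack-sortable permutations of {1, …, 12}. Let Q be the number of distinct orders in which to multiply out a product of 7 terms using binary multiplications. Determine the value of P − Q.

207880

By Knuth's characterisation, the stack-sortable permutations of length 12 are the 231-avoiders, numbering C_12. So P = C_12 = 208012.
Parenthesizations of m factors correspond to full binary trees with m leaves, counted by C_{m−1}; m = 7 gives C_6. So Q = C_6 = 132.
P − Q = 208012 − 132 = 207880.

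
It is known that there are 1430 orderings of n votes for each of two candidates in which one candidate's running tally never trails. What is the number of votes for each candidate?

8

Such ballot sequences with n votes each are counted by C_n, and C_8 = 1430.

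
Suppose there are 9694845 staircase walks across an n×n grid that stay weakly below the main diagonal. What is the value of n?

Such diagonal-avoiding paths in an n×n grid are counted by C_n. Since C_15 = 9694845, the index is 15.

15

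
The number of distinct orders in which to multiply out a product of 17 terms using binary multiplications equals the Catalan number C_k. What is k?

16

Bracketing 17 factors into binary products is counted by C_{17−1} = C_16.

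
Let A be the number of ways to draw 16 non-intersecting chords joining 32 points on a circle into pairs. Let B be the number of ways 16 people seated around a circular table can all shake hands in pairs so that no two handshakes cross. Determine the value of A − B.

Non-crossing perfect matchings of 2n points on a circle are counted by C_n; with 32 points, n = 16. So A = C_16 = 35357670.
Non-crossing handshake pairings of 2n people are counted by C_n; 16 people gives n = 8. So B = C_8 = 1430.
A − B = 35357670 − 1430 = 35356240.

35356240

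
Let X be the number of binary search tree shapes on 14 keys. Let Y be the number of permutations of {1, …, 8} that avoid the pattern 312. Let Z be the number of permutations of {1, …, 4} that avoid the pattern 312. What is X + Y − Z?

Binary trees (left/right distinguished) on n nodes are counted by C_n; here n = 14. So X = C_14 = 2674440.
Permutations of [n] avoiding any single length-3 pattern are counted by C_n; here n = 8. So Y = C_8 = 1430.
For any fixed pattern of length 3, the pattern-avoiding permutations of [4] number C_4. So Z = C_4 = 14.
X + Y − Z = 2674440 + 1430 − 14 = 2675856.

2675856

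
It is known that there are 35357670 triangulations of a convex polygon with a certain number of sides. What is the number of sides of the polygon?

18

Triangulations of a convex m-gon are counted by C_{m−2}. Since C_16 = 35357670, the index is 16.
So m − 2 = 16, giving m = 18 sides.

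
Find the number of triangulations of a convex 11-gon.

4862

The number of triangulations of an 11-gon is the Catalan number C_9 (index = sides − 2).
C_9 = 4862.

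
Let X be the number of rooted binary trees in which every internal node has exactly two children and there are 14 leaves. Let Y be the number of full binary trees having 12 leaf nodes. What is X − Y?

A full binary tree with L leaves has L−1 internal nodes and is counted by C_{L−1}; L = 14 gives C_13. So X = C_13 = 742900.
A full binary tree with L leaves has L−1 internal nodes and is counted by C_{L−1}; L = 12 gives C_11. So Y = C_11 = 58786.
X − Y = 742900 − 58786 = 684114.

684114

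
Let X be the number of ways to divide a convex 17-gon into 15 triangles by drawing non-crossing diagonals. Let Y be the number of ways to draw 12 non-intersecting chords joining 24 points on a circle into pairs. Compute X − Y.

A convex 17-gon is triangulated into 15 triangles, and the number of such triangulations is the Catalan number C_{17−2} = C_15. So X = C_15 = 9694845.
Pairing 24 circle points by 12 non-crossing chords gives C_12 matchings. So Y = C_12 = 208012.
X − Y = 9694845 − 208012 = 9486833.

9486833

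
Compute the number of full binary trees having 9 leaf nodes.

Full binary trees with 9 leaves have 9−1 = 8 internal nodes, so there are C_8 of them.
C_8 = C(16,8)/9 = 12870/9 = 1430.

1430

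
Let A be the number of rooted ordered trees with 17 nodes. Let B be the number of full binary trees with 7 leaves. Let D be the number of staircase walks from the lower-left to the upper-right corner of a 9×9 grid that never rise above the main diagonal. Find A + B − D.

Rooted ordered (plane) trees on m nodes have m−1 edges and are counted by C_{m−1}; m = 17 gives C_16. So A = C_16 = 35357670.
A full binary tree with L leaves has L−1 internal nodes and is counted by C_{L−1}; L = 7 gives C_6. So B = C_6 = 132.
Sub-diagonal monotone paths from (0,0) to (9,9) biject with Dyck paths of semilength 9, giving C_9. So D = C_9 = 4862.
A + B − D = 35357670 + 132 − 4862 = 35352940.

35352940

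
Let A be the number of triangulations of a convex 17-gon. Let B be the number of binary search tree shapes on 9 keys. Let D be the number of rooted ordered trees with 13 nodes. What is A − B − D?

A convex 17-gon is triangulated into 15 triangles, and the number of such triangulations is the Catalan number C_{17−2} = C_15. So A = C_15 = 9694845.
There are C_n binary search tree shapes on n keys; with n = 9 that is C_9. So B = C_9 = 4862.
Rooted ordered (plane) trees on m nodes have m−1 edges and are counted by C_{m−1}; m = 13 gives C_12. So D = C_12 = 208012.
A − B − D = 9694845 − 4862 − 208012 = 9481971.

9481971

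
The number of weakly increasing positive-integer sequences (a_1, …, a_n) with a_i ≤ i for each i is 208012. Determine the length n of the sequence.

Such sub-staircase sequences of length n are counted by C_n; 208012 = C_12.

12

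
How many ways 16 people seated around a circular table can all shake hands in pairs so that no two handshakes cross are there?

1430

With 16 = 2·8 people, non-crossing handshake pairings are non-crossing perfect matchings on a circle, counted by C_8.
C_8 = C(16,8)/9 = 12870/9 = 1430.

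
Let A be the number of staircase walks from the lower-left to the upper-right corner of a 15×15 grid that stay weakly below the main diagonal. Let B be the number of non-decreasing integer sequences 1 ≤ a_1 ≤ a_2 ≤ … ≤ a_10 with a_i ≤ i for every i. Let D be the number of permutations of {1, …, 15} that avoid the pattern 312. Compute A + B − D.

Sub-diagonal monotone paths from (0,0) to (15,15) biject with Dyck paths of semilength 15, giving C_15. So A = C_15 = 9694845.
Weakly increasing sequences with a_i ≤ i biject with Dyck paths of semilength 10, so there are C_10. So B = C_10 = 16796.
For any fixed pattern of length 3, the pattern-avoiding permutations of [15] number C_15. So D = C_15 = 9694845.
A + B − D = 9694845 + 16796 − 9694845 = 16796.

16796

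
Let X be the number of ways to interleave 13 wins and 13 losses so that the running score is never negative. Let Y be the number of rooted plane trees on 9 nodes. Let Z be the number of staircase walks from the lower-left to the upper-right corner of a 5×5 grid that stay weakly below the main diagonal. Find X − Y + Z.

Reading a vote for the leader as '(' and for the other as ')' turns such a sequence into a balanced string of 13 pairs, so the count is C_13. So X = C_13 = 742900.
Rooted ordered (plane) trees on m nodes have m−1 edges and are counted by C_{m−1}; m = 9 gives C_8. So Y = C_8 = 1430.
Sub-diagonal monotone paths from (0,0) to (5,5) biject with Dyck paths of semilength 5, giving C_5. So Z = C_5 = 42.
X − Y + Z = 742900 − 1430 + 42 = 741512.

741512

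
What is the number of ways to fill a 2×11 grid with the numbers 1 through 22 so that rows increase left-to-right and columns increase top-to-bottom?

58786

Standard Young tableaux of shape 2×n are counted by C_n; here n = 11.
C_11 = C(22,11)/12 = 705432/12 = 58786.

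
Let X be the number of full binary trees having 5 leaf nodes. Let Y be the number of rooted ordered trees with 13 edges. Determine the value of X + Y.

742914

Full binary trees with 5 leaves have 5−1 = 4 internal nodes, so there are C_4 of them. So X = C_4 = 14.
A rooted plane tree with 13 edges has 14 nodes, and the count is C_13. So Y = C_13 = 742900.
X + Y = 14 + 742900 = 742914.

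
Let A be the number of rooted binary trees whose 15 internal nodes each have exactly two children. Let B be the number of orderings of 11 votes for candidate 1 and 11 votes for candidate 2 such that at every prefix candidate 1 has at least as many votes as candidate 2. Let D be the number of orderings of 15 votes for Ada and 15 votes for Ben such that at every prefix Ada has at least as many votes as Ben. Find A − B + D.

Full binary trees with n internal nodes are counted by C_n; here n = 15. So A = C_15 = 9694845.
Reading a vote for the leader as '(' and for the other as ')' turns such a sequence into a balanced string of 11 pairs, so the count is C_11. So B = C_11 = 58786.
Reading a vote for the leader as '(' and for the other as ')' turns such a sequence into a balanced string of 15 pairs, so the count is C_15. So D = C_15 = 9694845.
A − B + D = 9694845 − 58786 + 9694845 = 19330904.

19330904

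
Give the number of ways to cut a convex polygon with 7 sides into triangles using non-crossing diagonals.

The number of triangulations of a 7-gon is the Catalan number C_5 (index = sides − 2).
C_5 = C_4 · 2(2·4+1)/(4+2) = 14 · 18/6 = 42.

42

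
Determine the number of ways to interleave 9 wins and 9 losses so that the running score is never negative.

4862

Ballot sequences with n votes each where one side never trails are Dyck words, counted by C_n; here n = 9.
C_9 = C(18,9)/10 = 48620/10 = 4862.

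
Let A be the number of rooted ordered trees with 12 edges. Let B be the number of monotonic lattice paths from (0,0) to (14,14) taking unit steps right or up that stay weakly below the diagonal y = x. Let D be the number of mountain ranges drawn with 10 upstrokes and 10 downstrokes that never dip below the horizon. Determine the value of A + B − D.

2865656

Rooted ordered trees with n edges are counted by C_n; here n = 12. So A = C_12 = 208012.
Sub-diagonal monotone paths from (0,0) to (14,14) biject with Dyck paths of semilength 14, giving C_14. So B = C_14 = 2674440.
Paths of 10 up- and 10 down-steps that never dip below the axis are Dyck paths; their count is C_10. So D = C_10 = 16796.
A + B − D = 208012 + 2674440 − 16796 = 2865656.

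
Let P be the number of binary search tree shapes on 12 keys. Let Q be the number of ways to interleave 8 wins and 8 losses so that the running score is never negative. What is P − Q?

206582

Binary trees (left/right distinguished) on n nodes are counted by C_n; here n = 12. So P = C_12 = 208012.
Reading a vote for the leader as '(' and for the other as ')' turns such a sequence into a balanced string of 8 pairs, so the count is C_8. So Q = C_8 = 1430.
P − Q = 208012 − 1430 = 206582.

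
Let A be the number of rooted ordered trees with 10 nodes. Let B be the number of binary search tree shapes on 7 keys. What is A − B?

4433

A rooted plane tree on 10 nodes has 9 edges, and such trees are counted by C_9. So A = C_9 = 4862.
Rooted binary trees with 7 nodes (each child slot possibly empty) number C_7. So B = C_7 = 429.
A − B = 4862 − 429 = 4433.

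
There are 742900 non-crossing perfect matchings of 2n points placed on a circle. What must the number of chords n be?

13

Non-crossing pairings of 2n points on a circle are counted by C_n, and C_13 = 742900.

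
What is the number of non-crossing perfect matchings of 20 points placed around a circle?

16796

Pairing 20 circle points by 10 non-crossing chords gives C_10 matchings.
C_10 = 16796.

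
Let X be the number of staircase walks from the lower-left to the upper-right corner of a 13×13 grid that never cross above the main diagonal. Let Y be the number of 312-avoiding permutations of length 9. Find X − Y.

738038

Monotone paths in an n×n grid that stay weakly below the diagonal are counted by C_n; here n = 13. So X = C_13 = 742900.
For any fixed pattern of length 3, the pattern-avoiding permutations of [9] number C_9. So Y = C_9 = 4862.
X − Y = 742900 − 4862 = 738038.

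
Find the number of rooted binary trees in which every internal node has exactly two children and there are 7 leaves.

A full binary tree with L leaves has L−1 internal nodes and is counted by C_{L−1}; L = 7 gives C_6.
C_6 = C(12,6)/7 = 924/7 = 132.

132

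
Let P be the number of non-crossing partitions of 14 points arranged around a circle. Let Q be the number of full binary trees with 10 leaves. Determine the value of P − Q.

Non-crossing partitions of an n-element set are counted by C_n; here n = 14. So P = C_14 = 2674440.
A full binary tree with L leaves has L−1 internal nodes and is counted by C_{L−1}; L = 10 gives C_9. So Q = C_9 = 4862.
P − Q = 2674440 − 4862 = 2669578.

2669578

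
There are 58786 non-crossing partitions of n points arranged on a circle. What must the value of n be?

Non-crossing partitions of [n] are counted by C_n; 58786 = C_11.

11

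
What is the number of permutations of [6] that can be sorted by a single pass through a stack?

132

By Knuth's characterisation, the stack-sortable permutations of length 6 are the 231-avoiders, numbering C_6.
C_6 = C(12,6)/7 = 924/7 = 132.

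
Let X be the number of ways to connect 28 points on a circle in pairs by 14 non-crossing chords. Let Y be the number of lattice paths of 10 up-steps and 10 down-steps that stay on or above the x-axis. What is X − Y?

Non-crossing perfect matchings of 2n points on a circle are counted by C_n; with 28 points, n = 14. So X = C_14 = 2674440.
Dyck paths of semilength n (length 2n) are counted by C_n; here n = 10. So Y = C_10 = 16796.
X − Y = 2674440 − 16796 = 2657644.

2657644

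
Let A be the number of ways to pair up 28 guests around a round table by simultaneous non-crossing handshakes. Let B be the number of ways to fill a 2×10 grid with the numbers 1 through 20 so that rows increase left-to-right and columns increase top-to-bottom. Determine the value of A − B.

2657644

With 28 = 2·14 people, non-crossing handshake pairings are non-crossing perfect matchings on a circle, counted by C_14. So A = C_14 = 2674440.
Standard Young tableaux of shape 2×n are counted by C_n; here n = 10. So B = C_10 = 16796.
A − B = 2674440 − 16796 = 2657644.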